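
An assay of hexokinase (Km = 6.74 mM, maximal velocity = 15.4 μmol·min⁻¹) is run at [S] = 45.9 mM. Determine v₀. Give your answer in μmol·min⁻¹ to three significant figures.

v = Vmax·[S]/(Km + [S]) = 15.4 × 45.9 / (6.74 + 45.9)
  = 706.9 / 52.64 = 13.4 μmol·min⁻¹.

13.4 μmol·min⁻¹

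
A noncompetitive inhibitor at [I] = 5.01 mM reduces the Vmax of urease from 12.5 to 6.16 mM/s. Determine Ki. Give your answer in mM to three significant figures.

4.87 mM

Noncompetitive: Vmax,app = Vmax/α with α = 1 + [I]/Ki.
α = Vmax/Vmax,app = 12.5/6.16 = 2.029.
Ki = [I]/(α − 1) = 5.01/1.029 = 4.87 mM.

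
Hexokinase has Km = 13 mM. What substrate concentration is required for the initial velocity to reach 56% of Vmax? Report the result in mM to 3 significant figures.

16.5 mM

v/Vmax = [S]/(Km+[S]) = 0.56, so [S] = Km·0.56/(1 − 0.56) = 13 × 1.273.
[S] = 16.5 mM.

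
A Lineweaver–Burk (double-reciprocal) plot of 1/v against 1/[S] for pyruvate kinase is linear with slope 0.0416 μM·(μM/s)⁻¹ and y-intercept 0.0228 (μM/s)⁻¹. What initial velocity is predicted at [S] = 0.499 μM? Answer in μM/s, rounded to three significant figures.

The y-intercept is 1/Vmax, so Vmax = 1/0.0228 = 43.9 μM/s.
The slope is Km/Vmax, so Km = 0.0416 × 43.9 = 1.82 μM.
Then v = 43.9 × 0.499/(1.82 + 0.499) = 9.42 μM/s.

9.42 μM/s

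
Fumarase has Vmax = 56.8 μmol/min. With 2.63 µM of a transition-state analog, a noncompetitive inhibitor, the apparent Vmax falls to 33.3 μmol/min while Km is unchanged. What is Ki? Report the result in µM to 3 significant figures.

Noncompetitive: Vmax,app = Vmax/α with α = 1 + [I]/Ki.
α = Vmax/Vmax,app = 56.8/33.3 = 1.706.
Ki = [I]/(α − 1) = 2.63/0.7057 = 3.73 µM.

3.73 µM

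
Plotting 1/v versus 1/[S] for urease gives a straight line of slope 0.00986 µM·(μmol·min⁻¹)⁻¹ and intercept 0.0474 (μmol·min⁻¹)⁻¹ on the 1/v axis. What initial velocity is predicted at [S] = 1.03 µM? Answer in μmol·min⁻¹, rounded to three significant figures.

The y-intercept is 1/Vmax, so Vmax = 1/0.0474 = 21.1 μmol·min⁻¹.
The slope is Km/Vmax, so Km = 0.00986 × 21.1 = 0.208 µM.
Then v = 21.1 × 1.03/(0.208 + 1.03) = 17.6 μmol·min⁻¹.

17.6 μmol·min⁻¹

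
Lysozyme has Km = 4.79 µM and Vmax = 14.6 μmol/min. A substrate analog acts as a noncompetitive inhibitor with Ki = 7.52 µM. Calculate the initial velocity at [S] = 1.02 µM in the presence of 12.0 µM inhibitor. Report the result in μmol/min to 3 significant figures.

0.987 μmol/min

With α = 1 + [I]/Ki = 1 + 12.0/7.52 = 2.596, the noncompetitive rate law is v = (Vmax/α)·[S] / (Km + [S]).
v = (14.6/2.596)×1.02 / (4.79 + 1.02) = 5.737/5.810 = 0.987 μmol/min.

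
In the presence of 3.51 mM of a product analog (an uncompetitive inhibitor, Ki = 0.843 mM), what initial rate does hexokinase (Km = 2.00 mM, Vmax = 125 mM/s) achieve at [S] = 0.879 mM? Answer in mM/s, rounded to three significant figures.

α = 1 + [I]/Ki = 1 + 3.51/0.843 = 5.164.
For an uncompetitive inhibitor, both parameters are divided by α, giving Vmax/α and Km/α: Km,app = 0.387 mM, Vmax,app = 24.2 mM/s.
v = Vmax,app·[S]/(Km,app + [S]) = 24.2 × 0.879/(0.387 + 0.879) = 16.8 mM/s.

16.8 mM/s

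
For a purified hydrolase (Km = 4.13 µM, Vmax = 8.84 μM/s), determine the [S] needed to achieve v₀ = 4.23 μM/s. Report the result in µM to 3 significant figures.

3.79 µM

Rearranging v = Vmax[S]/(Km+[S]) gives [S] = Km·v/(Vmax − v).
[S] = 4.13 × 4.23 / (8.84 − 4.23) = 17.47/4.610 = 3.79 µM.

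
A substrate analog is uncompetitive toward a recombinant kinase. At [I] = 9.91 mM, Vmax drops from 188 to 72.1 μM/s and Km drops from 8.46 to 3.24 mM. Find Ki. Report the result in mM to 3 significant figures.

Uncompetitive: Vmax,app = Vmax/α (and Km,app = Km/α) with α = 1 + [I]/Ki.
α = Vmax/Vmax,app = 188/72.1 = 2.607.
Since α = 1 + [I]/Ki, [I]/Ki = 2.607 − 1 = 1.607 and Ki = 9.91/1.607 = 6.16 mM.

6.16 mM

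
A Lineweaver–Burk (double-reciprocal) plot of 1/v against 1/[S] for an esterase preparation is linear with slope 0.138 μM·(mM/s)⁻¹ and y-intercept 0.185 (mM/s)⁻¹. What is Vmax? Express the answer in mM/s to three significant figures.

The y-intercept of a Lineweaver–Burk plot equals 1/Vmax, so Vmax = 1/0.185 = 5.41 mM/s.

5.41 mM/s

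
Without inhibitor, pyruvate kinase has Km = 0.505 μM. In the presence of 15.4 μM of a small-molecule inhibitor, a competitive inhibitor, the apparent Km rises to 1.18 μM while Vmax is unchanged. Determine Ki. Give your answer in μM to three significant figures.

11.5 μM

Competitive: Km,app = α·Km with α = 1 + [I]/Ki.
α = Km,app/Km = 1.18/0.505 = 2.337.
Ki = [I]/(α − 1) = 15.4/1.337 = 11.5 μM.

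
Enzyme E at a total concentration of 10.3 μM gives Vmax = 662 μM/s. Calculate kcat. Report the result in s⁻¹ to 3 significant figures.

kcat = Vmax/[E]total = 662 μM/s / 10.3 μM = 64.3 s⁻¹.

64.3 s⁻¹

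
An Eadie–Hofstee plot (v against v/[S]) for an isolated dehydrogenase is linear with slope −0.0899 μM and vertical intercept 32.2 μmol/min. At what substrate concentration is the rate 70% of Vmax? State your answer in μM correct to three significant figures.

0.210 μM

The Eadie–Hofstee slope gives Km = 0.0899 μM (slope = −Km).
v/Vmax = [S]/(Km+[S]) = 0.7 ⇒ [S] = Km·0.7/(1−0.7) = 0.0899 × 2.333 = 0.210 μM.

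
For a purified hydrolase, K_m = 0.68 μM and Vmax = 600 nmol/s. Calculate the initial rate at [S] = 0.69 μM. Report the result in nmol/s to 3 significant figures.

v = Vmax·[S]/(Km + [S]) = 600 × 0.69 / (0.68 + 0.69)
  = 414.0 / 1.370 = 302 nmol/s.

302 nmol/s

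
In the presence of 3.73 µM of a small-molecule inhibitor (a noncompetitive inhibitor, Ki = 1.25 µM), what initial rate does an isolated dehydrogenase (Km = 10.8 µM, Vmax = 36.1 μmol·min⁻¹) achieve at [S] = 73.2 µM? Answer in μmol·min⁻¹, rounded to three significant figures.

α = 1 + [I]/Ki = 1 + 3.73/1.25 = 3.984.
For a noncompetitive inhibitor, Vmax is reduced to Vmax/α while Km is unchanged: Km,app = 10.8 µM, Vmax,app = 9.06 μmol·min⁻¹.
v = Vmax,app·[S]/(Km,app + [S]) = 9.06 × 73.2/(10.8 + 73.2) = 7.90 μmol·min⁻¹.

7.90 μmol·min⁻¹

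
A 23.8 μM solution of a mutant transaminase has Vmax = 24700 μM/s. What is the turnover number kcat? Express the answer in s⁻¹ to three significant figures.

kcat = Vmax/[E]total = 24700 μM/s / 23.8 μM = 1040 s⁻¹.

1040 s⁻¹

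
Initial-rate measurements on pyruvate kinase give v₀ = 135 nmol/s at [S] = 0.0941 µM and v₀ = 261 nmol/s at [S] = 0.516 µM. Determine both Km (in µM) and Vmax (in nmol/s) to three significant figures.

In reciprocal form, 1/v = (Km/Vmax)·(1/[S]) + 1/Vmax. The two points give (1/[S], 1/v) = (10.63, 0.007407) and (1.938, 0.003831).
Slope = (0.007407 − 0.003831)/(10.63 − 1.938) = 0.0004116; intercept = 0.007407 − 0.0004116×10.63 = 0.003034.
Vmax = 1/intercept = 330 nmol/s; Km = slope × Vmax = 0.0004116 × 330 = 0.136 µM.

Km = 0.136 µM; Vmax = 330 nmol/s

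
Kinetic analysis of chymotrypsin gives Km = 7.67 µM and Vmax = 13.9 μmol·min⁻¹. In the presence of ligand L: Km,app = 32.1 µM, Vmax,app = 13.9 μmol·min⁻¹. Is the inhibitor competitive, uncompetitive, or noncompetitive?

competitive

Km increases (7.67 → 32.1 µM) while Vmax is unchanged — the hallmark of competitive inhibition.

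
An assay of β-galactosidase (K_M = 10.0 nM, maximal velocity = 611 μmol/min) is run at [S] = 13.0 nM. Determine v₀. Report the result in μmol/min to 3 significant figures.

v = Vmax·[S]/(Km + [S]) = 611 × 13.0 / (10.0 + 13.0)
  = 7943 / 23.00 = 345 μmol/min.

345 μmol/min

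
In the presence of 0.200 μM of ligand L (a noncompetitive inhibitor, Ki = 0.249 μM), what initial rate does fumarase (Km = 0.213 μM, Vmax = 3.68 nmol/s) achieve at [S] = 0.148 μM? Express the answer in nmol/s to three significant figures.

With α = 1 + [I]/Ki = 1 + 0.200/0.249 = 1.803, the noncompetitive rate law is v = (Vmax/α)·[S] / (Km + [S]).
v = (3.68/1.803)×0.148 / (0.213 + 0.148) = 0.3020/0.3610 = 0.837 nmol/s.

0.837 nmol/s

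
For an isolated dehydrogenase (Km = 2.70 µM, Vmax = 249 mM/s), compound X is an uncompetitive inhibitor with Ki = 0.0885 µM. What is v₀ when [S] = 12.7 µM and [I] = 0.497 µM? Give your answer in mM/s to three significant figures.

36.5 mM/s

With α = 1 + [I]/Ki = 1 + 0.497/0.0885 = 6.616, the uncompetitive rate law is v = (Vmax/α)·[S] / (Km/α + [S]).
v = (249/6.616)×12.7 / (2.70/6.616 + 12.7) = 478.0/13.11 = 36.5 mM/s.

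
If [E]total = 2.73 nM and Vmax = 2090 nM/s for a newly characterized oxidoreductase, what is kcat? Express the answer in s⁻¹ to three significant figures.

kcat = Vmax/[E]total = 2090 nM/s / 2.73 nM = 766 s⁻¹.

766 s⁻¹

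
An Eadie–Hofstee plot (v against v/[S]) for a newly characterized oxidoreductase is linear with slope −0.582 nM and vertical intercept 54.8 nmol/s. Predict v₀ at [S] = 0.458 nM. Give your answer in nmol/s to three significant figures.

24.1 nmol/s

In the Eadie–Hofstee form v = Vmax − Km·(v/[S]), the slope is −Km and the intercept is Vmax, so Km = 0.582 nM and Vmax = 54.8 nmol/s.
v = 54.8 × 0.458/(0.582 + 0.458) = 24.1 nmol/s.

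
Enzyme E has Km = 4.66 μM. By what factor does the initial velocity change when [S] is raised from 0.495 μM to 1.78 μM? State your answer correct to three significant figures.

The fractional saturations are [S]/(Km+[S]) = 0.495/5.155 = 0.09602 and 1.78/6.440 = 0.2764.
v₂/v₁ is just their ratio: 0.2764/0.09602 = 2.88.

2.88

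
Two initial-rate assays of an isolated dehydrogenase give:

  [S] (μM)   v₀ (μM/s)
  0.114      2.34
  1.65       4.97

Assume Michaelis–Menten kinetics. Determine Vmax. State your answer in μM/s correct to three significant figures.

5.42 μM/s

In reciprocal form, 1/v = (Km/Vmax)·(1/[S]) + 1/Vmax. The two points give (1/[S], 1/v) = (8.772, 0.4274) and (0.6061, 0.2012).
Slope = (0.4274 − 0.2012)/(8.772 − 0.6061) = 0.02769; intercept = 0.4274 − 0.02769×8.772 = 0.1844.
Vmax = 1/intercept = 5.42 μM/s; Km = slope × Vmax = 0.02769 × 5.42 = 0.150 μM.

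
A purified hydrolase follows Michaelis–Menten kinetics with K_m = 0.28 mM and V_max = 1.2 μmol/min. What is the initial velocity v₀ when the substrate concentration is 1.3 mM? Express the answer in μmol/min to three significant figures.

v = Vmax·[S]/(Km + [S]) = 1.2 × 1.3 / (0.28 + 1.3)
  = 1.560 / 1.580 = 0.987 μmol/min.

0.987 μmol/min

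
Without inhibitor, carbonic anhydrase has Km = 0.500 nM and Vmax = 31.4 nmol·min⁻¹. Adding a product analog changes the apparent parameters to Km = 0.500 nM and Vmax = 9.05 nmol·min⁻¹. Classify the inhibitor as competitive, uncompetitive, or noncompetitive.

noncompetitive

Vmax decreases (31.4 → 9.05 nmol·min⁻¹) while Km is unchanged — pure noncompetitive inhibition.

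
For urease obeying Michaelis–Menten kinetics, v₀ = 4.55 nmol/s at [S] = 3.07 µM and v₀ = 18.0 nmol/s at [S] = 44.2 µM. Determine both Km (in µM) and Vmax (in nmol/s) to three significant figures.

In reciprocal form, 1/v = (Km/Vmax)·(1/[S]) + 1/Vmax. The two points give (1/[S], 1/v) = (0.3257, 0.2198) and (0.02262, 0.05556).
Slope = (0.2198 − 0.05556)/(0.3257 − 0.02262) = 0.5418; intercept = 0.2198 − 0.5418×0.3257 = 0.04330.
Vmax = 1/intercept = 23.1 nmol/s; Km = slope × Vmax = 0.5418 × 23.1 = 12.5 µM.

Km = 12.5 µM; Vmax = 23.1 nmol/s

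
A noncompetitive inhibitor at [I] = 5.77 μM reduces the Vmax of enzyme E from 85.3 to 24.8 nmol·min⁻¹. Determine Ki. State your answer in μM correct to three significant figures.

Noncompetitive: Vmax,app = Vmax/α with α = 1 + [I]/Ki.
α = Vmax/Vmax,app = 85.3/24.8 = 3.440.
Ki = [I]/(α − 1) = 5.77/2.440 = 2.37 μM.

2.37 μM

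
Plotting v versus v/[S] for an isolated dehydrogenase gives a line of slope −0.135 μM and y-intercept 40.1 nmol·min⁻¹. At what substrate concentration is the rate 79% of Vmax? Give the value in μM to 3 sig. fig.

The Eadie–Hofstee slope gives Km = 0.135 μM (slope = −Km).
v/Vmax = [S]/(Km+[S]) = 0.79 ⇒ [S] = Km·0.79/(1−0.79) = 0.135 × 3.762 = 0.508 μM.

0.508 μM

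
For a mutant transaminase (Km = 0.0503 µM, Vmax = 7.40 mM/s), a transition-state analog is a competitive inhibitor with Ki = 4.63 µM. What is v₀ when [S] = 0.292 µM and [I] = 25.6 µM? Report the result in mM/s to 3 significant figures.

With α = 1 + [I]/Ki = 1 + 25.6/4.63 = 6.529, the competitive rate law is v = Vmax[S] / (αKm + [S]).
v = 7.40×0.292 / (6.529×0.0503 + 0.292) = 2.161/0.6204 = 3.48 mM/s.

3.48 mM/s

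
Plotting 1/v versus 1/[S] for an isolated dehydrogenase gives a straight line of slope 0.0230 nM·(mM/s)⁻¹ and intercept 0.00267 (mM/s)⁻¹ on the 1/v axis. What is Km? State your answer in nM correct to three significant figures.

8.61 nM

y-intercept = 1/Vmax ⇒ Vmax = 375 mM/s; slope = Km/Vmax ⇒ Km = slope × Vmax.
Km = 0.0230 × 375 = 8.61 nM.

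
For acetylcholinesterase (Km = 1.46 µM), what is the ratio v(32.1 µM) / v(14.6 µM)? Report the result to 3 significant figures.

1.05

The fractional saturations are [S]/(Km+[S]) = 14.6/16.06 = 0.9091 and 32.1/33.56 = 0.9565.
v₂/v₁ is just their ratio: 0.9565/0.9091 = 1.05.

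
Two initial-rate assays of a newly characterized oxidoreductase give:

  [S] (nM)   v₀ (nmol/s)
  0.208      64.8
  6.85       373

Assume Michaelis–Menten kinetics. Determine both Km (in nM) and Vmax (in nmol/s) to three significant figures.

From v = Vmax[S]/(Km+[S]), each point gives Vmax = v(Km+[S])/[S].
Equating: 64.8(Km+0.208)/0.208 = 373(Km+6.85)/6.85.
311.5·Km + 64.8 = 54.45·Km + 373, so (311.5 − 54.45)·Km = 373 − 64.8.
Km = 308.2/257.1 = 1.20 nM; then Vmax = 64.8(1.20+0.208)/0.208 = 438 nmol/s.

Km = 1.20 nM; Vmax = 438 nmol/s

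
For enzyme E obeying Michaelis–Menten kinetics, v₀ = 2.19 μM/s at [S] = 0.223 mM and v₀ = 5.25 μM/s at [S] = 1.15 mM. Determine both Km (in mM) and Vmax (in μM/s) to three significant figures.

From v = Vmax[S]/(Km+[S]), each point gives Vmax = v(Km+[S])/[S].
Equating: 2.19(Km+0.223)/0.223 = 5.25(Km+1.15)/1.15.
9.821·Km + 2.19 = 4.565·Km + 5.25, so (9.821 − 4.565)·Km = 5.25 − 2.19.
Km = 3.060/5.255 = 0.582 mM; then Vmax = 2.19(0.582+0.223)/0.223 = 7.91 μM/s.

Km = 0.582 mM; Vmax = 7.91 μM/s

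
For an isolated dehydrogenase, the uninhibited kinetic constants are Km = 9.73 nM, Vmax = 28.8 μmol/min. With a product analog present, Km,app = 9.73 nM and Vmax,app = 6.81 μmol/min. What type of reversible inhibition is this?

noncompetitive

Vmax decreases (28.8 → 6.81 μmol/min) while Km is unchanged — pure noncompetitive inhibition.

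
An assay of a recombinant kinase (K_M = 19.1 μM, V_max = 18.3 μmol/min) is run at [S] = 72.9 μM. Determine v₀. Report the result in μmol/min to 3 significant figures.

14.5 μmol/min

[S]/(Km+[S]) = 72.9/92.00 = 0.7924, the fractional saturation.
v = 0.7924 × Vmax = 0.7924 × 18.3 = 14.5 μmol/min.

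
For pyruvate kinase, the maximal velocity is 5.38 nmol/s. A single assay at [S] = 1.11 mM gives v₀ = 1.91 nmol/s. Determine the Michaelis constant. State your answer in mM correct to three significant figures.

v/Vmax = 1.91/5.38 = 0.3550 = [S]/(Km+[S]).
So Km + [S] = [S]/0.3550 = 3.127 mM, giving Km = 3.127 − 1.11 = 2.02 mM.

2.02 mM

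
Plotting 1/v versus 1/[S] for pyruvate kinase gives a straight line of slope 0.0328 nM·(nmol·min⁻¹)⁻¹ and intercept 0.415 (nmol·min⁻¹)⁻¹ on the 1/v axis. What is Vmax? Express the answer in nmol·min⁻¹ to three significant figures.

2.41 nmol·min⁻¹

The y-intercept of a Lineweaver–Burk plot equals 1/Vmax, so Vmax = 1/0.415 = 2.41 nmol·min⁻¹.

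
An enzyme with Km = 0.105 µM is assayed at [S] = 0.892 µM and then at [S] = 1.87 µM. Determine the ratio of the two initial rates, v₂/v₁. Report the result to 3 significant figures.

1.06

The fractional saturations are [S]/(Km+[S]) = 0.892/0.9970 = 0.8947 and 1.87/1.975 = 0.9468.
v₂/v₁ is just their ratio: 0.9468/0.8947 = 1.06.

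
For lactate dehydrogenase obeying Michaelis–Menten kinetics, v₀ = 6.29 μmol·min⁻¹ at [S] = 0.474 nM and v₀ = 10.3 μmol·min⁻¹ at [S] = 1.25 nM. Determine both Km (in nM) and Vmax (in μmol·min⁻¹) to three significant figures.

Km = 0.797 nM; Vmax = 16.9 μmol·min⁻¹

From v = Vmax[S]/(Km+[S]), each point gives Vmax = v(Km+[S])/[S].
Equating: 6.29(Km+0.474)/0.474 = 10.3(Km+1.25)/1.25.
13.27·Km + 6.29 = 8.240·Km + 10.3, so (13.27 − 8.240)·Km = 10.3 − 6.29.
Km = 4.010/5.030 = 0.797 nM; then Vmax = 6.29(0.797+0.474)/0.474 = 16.9 μmol·min⁻¹.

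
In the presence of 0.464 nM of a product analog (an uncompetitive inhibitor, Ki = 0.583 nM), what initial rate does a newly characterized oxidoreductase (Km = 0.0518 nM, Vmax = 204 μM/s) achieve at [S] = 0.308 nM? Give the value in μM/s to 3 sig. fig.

With α = 1 + [I]/Ki = 1 + 0.464/0.583 = 1.796, the uncompetitive rate law is v = (Vmax/α)·[S] / (Km/α + [S]).
v = (204/1.796)×0.308 / (0.0518/1.796 + 0.308) = 34.99/0.3368 = 104 μM/s.

104 μM/s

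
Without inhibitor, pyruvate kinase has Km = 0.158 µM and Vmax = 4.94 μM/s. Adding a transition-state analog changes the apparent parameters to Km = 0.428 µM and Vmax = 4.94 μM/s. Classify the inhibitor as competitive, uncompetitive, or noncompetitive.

Km increases (0.158 → 0.428 µM) while Vmax is unchanged — the hallmark of competitive inhibition.

competitive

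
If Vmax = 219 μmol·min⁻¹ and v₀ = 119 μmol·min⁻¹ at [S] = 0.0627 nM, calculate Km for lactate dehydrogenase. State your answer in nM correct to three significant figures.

From v = Vmax[S]/(Km+[S]), Km = [S](Vmax − v)/v.
Km = 0.0627 × (219 − 119) / 119 = 6.270/119 = 0.0527 nM.

0.0527 nM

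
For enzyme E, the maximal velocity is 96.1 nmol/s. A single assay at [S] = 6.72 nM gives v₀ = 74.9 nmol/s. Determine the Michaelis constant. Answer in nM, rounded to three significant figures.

From v = Vmax[S]/(Km+[S]), Km = [S](Vmax − v)/v.
Km = 6.72 × (96.1 − 74.9) / 74.9 = 142.5/74.9 = 1.90 nM.

1.90 nM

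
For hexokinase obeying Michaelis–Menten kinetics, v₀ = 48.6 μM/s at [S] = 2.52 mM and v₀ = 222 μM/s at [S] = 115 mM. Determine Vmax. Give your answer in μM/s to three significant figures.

From v = Vmax[S]/(Km+[S]), each point gives Vmax = v(Km+[S])/[S].
Equating: 48.6(Km+2.52)/2.52 = 222(Km+115)/115.
19.29·Km + 48.6 = 1.930·Km + 222, so (19.29 − 1.930)·Km = 222 − 48.6.
Km = 173.4/17.36 = 9.99 mM; then Vmax = 48.6(9.99+2.52)/2.52 = 241 μM/s.

241 μM/s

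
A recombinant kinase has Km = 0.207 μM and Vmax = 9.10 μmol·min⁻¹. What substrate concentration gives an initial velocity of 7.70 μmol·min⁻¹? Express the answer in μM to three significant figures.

1.14 μM

Rearranging v = Vmax[S]/(Km+[S]) gives [S] = Km·v/(Vmax − v).
[S] = 0.207 × 7.70 / (9.10 − 7.70) = 1.594/1.400 = 1.14 μM.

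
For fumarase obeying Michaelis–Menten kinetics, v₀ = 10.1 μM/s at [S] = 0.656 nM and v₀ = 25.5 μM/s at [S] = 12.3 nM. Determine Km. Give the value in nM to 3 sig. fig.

From v = Vmax[S]/(Km+[S]), each point gives Vmax = v(Km+[S])/[S].
Equating: 10.1(Km+0.656)/0.656 = 25.5(Km+12.3)/12.3.
15.40·Km + 10.1 = 2.073·Km + 25.5, so (15.40 − 2.073)·Km = 25.5 − 10.1.
Km = 15.40/13.32 = 1.16 nM; then Vmax = 10.1(1.16+0.656)/0.656 = 27.9 μM/s.

1.16 nM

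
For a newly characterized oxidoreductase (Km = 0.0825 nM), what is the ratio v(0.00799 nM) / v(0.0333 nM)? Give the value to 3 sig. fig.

The fractional saturations are [S]/(Km+[S]) = 0.0333/0.1158 = 0.2876 and 0.00799/0.09049 = 0.08830.
v₂/v₁ is just their ratio: 0.08830/0.2876 = 0.307.

0.307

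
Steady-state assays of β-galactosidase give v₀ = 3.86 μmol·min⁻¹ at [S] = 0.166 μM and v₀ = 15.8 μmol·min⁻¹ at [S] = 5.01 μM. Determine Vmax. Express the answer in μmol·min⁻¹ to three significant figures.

17.7 μmol·min⁻¹

From v = Vmax[S]/(Km+[S]), each point gives Vmax = v(Km+[S])/[S].
Equating: 3.86(Km+0.166)/0.166 = 15.8(Km+5.01)/5.01.
23.25·Km + 3.86 = 3.154·Km + 15.8, so (23.25 − 3.154)·Km = 15.8 − 3.86.
Km = 11.94/20.10 = 0.594 μM; then Vmax = 3.86(0.594+0.166)/0.166 = 17.7 μmol·min⁻¹.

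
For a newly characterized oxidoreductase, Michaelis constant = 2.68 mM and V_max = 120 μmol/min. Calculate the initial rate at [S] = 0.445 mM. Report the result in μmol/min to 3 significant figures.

17.1 μmol/min

[S]/(Km+[S]) = 0.445/3.125 = 0.1424, the fractional saturation.
v = 0.1424 × Vmax = 0.1424 × 120 = 17.1 μmol/min.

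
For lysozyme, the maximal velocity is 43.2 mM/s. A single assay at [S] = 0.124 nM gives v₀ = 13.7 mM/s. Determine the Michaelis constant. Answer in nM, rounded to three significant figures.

v/Vmax = 13.7/43.2 = 0.3171 = [S]/(Km+[S]).
So Km + [S] = [S]/0.3171 = 0.3910 nM, giving Km = 0.3910 − 0.124 = 0.267 nM.

0.267 nM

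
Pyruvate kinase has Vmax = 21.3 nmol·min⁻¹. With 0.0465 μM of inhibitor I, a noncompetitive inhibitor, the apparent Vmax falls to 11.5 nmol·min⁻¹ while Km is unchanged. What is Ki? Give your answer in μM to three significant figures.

0.0546 μM

Noncompetitive: Vmax,app = Vmax/α with α = 1 + [I]/Ki.
α = Vmax/Vmax,app = 21.3/11.5 = 1.852.
Ki = [I]/(α − 1) = 0.0465/0.8522 = 0.0546 μM.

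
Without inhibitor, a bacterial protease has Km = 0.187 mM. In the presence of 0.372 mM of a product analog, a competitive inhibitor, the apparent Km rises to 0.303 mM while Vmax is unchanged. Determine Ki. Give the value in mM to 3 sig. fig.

0.600 mM

Competitive: Km,app = α·Km with α = 1 + [I]/Ki.
α = Km,app/Km = 0.303/0.187 = 1.620.
Since α = 1 + [I]/Ki, [I]/Ki = 1.620 − 1 = 0.6203 and Ki = 0.372/0.6203 = 0.600 mM.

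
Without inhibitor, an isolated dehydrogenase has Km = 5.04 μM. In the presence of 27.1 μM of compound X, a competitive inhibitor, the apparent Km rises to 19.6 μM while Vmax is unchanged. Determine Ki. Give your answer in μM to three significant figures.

9.38 μM

Competitive: Km,app = α·Km with α = 1 + [I]/Ki.
α = Km,app/Km = 19.6/5.04 = 3.889.
Ki = [I]/(α − 1) = 27.1/2.889 = 9.38 μM.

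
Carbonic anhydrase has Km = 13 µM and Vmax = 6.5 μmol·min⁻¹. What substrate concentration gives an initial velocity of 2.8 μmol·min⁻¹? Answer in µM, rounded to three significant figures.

9.84 µM

The required fractional saturation is v/Vmax = 2.8/6.5 = 0.4308.
Then [S]/(Km+[S]) = 0.4308 ⇒ [S] = 13 × 0.4308/(1 − 0.4308) = 9.84 µM.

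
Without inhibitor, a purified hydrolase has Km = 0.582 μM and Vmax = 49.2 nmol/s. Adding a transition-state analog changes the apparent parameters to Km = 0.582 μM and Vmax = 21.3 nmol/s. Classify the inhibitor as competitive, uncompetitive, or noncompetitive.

noncompetitive

Vmax decreases (49.2 → 21.3 nmol/s) while Km is unchanged — pure noncompetitive inhibition.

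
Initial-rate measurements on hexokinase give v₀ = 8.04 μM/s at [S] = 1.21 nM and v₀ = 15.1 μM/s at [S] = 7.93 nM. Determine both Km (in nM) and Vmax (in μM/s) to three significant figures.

Km = 1.49 nM; Vmax = 17.9 μM/s

From v = Vmax[S]/(Km+[S]), each point gives Vmax = v(Km+[S])/[S].
Equating: 8.04(Km+1.21)/1.21 = 15.1(Km+7.93)/7.93.
6.645·Km + 8.04 = 1.904·Km + 15.1, so (6.645 − 1.904)·Km = 15.1 − 8.04.
Km = 7.060/4.740 = 1.49 nM; then Vmax = 8.04(1.49+1.21)/1.21 = 17.9 μM/s.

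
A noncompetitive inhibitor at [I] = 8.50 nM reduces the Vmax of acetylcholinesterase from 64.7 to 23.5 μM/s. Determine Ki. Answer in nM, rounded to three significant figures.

4.85 nM

Noncompetitive: Vmax,app = Vmax/α with α = 1 + [I]/Ki.
α = Vmax/Vmax,app = 64.7/23.5 = 2.753.
Since α = 1 + [I]/Ki, [I]/Ki = 2.753 − 1 = 1.753 and Ki = 8.50/1.753 = 4.85 nM.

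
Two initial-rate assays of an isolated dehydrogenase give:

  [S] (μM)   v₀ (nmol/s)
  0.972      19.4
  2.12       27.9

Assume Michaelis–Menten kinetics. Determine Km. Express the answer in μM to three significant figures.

In reciprocal form, 1/v = (Km/Vmax)·(1/[S]) + 1/Vmax. The two points give (1/[S], 1/v) = (1.029, 0.05155) and (0.4717, 0.03584).
Slope = (0.05155 − 0.03584)/(1.029 − 0.4717) = 0.02819; intercept = 0.05155 − 0.02819×1.029 = 0.02255.
Vmax = 1/intercept = 44.4 nmol/s; Km = slope × Vmax = 0.02819 × 44.4 = 1.25 μM.

1.25 μM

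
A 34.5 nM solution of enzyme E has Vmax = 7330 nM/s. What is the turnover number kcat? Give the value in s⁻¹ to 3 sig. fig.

212 s⁻¹

kcat = Vmax/[E]total = 7330 nM/s / 34.5 nM = 212 s⁻¹.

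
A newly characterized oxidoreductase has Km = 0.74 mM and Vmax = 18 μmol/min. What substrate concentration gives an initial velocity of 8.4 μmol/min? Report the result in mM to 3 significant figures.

The required fractional saturation is v/Vmax = 8.4/18 = 0.4667.
Then [S]/(Km+[S]) = 0.4667 ⇒ [S] = 0.74 × 0.4667/(1 − 0.4667) = 0.648 mM.

0.648 mM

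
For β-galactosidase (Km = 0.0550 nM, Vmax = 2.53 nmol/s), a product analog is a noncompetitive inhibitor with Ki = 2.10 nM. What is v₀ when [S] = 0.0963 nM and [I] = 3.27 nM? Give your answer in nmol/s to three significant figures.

With α = 1 + [I]/Ki = 1 + 3.27/2.10 = 2.557, the noncompetitive rate law is v = (Vmax/α)·[S] / (Km + [S]).
v = (2.53/2.557)×0.0963 / (0.0550 + 0.0963) = 0.09528/0.1513 = 0.630 nmol/s.

0.630 nmol/s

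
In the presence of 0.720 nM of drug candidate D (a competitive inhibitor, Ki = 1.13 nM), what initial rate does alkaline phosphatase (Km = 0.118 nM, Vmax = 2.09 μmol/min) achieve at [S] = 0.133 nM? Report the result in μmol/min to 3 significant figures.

0.852 μmol/min

With α = 1 + [I]/Ki = 1 + 0.720/1.13 = 1.637, the competitive rate law is v = Vmax[S] / (αKm + [S]).
v = 2.09×0.133 / (1.637×0.118 + 0.133) = 0.2780/0.3262 = 0.852 μmol/min.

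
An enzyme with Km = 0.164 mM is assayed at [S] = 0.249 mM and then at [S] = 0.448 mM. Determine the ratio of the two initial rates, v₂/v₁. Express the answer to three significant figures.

1.21

Since Vmax cancels, v₂/v₁ = [S]₂(Km+[S]₁) / [S]₁(Km+[S]₂).
= 0.448×(0.164+0.249) / (0.249×(0.164+0.448)) = 0.1850/0.1524 = 1.21.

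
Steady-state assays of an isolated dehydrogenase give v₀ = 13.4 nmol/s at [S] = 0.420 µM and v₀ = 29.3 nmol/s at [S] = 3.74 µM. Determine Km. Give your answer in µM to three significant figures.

From v = Vmax[S]/(Km+[S]), each point gives Vmax = v(Km+[S])/[S].
Equating: 13.4(Km+0.420)/0.420 = 29.3(Km+3.74)/3.74.
31.90·Km + 13.4 = 7.834·Km + 29.3, so (31.90 − 7.834)·Km = 29.3 − 13.4.
Km = 15.90/24.07 = 0.661 µM; then Vmax = 13.4(0.661+0.420)/0.420 = 34.5 nmol/s.

0.661 µM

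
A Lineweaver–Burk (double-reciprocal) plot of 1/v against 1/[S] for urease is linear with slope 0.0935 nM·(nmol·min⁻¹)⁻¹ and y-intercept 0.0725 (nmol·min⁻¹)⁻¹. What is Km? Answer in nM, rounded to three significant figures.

1.29 nM

y-intercept = 1/Vmax ⇒ Vmax = 13.8 nmol·min⁻¹; slope = Km/Vmax ⇒ Km = slope × Vmax.
Km = 0.0935 × 13.8 = 1.29 nM.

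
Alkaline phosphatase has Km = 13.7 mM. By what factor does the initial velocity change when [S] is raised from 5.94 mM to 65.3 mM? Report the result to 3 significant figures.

The fractional saturations are [S]/(Km+[S]) = 5.94/19.64 = 0.3024 and 65.3/79.00 = 0.8266.
v₂/v₁ is just their ratio: 0.8266/0.3024 = 2.73.

2.73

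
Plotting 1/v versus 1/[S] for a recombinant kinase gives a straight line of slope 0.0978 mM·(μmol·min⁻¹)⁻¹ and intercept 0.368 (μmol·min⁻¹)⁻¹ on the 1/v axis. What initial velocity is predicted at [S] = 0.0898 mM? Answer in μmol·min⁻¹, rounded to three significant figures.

0.686 μmol·min⁻¹

The y-intercept is 1/Vmax, so Vmax = 1/0.368 = 2.72 μmol·min⁻¹.
The slope is Km/Vmax, so Km = 0.0978 × 2.72 = 0.266 mM.
Then v = 2.72 × 0.0898/(0.266 + 0.0898) = 0.686 μmol·min⁻¹.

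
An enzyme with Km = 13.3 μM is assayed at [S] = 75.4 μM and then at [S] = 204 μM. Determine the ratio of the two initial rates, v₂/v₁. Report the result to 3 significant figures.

1.10

Since Vmax cancels, v₂/v₁ = [S]₂(Km+[S]₁) / [S]₁(Km+[S]₂).
= 204×(13.3+75.4) / (75.4×(13.3+204)) = 18090/16380 = 1.10.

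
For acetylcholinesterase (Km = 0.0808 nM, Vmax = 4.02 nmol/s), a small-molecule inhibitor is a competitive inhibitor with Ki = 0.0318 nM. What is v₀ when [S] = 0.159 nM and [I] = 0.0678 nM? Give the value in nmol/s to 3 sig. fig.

1.55 nmol/s

With α = 1 + [I]/Ki = 1 + 0.0678/0.0318 = 3.132, the competitive rate law is v = Vmax[S] / (αKm + [S]).
v = 4.02×0.159 / (3.132×0.0808 + 0.159) = 0.6392/0.4121 = 1.55 nmol/s.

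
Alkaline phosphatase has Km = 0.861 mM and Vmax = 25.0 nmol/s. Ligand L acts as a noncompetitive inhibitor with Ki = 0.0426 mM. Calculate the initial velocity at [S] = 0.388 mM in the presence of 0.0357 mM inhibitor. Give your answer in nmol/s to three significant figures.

4.23 nmol/s

With α = 1 + [I]/Ki = 1 + 0.0357/0.0426 = 1.838, the noncompetitive rate law is v = (Vmax/α)·[S] / (Km + [S]).
v = (25.0/1.838)×0.388 / (0.861 + 0.388) = 5.277/1.249 = 4.23 nmol/s.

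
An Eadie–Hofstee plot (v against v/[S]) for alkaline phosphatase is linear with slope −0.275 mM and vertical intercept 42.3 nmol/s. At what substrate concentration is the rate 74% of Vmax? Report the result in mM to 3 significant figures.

0.783 mM

The Eadie–Hofstee slope gives Km = 0.275 mM (slope = −Km).
v/Vmax = [S]/(Km+[S]) = 0.74 ⇒ [S] = Km·0.74/(1−0.74) = 0.275 × 2.846 = 0.783 mM.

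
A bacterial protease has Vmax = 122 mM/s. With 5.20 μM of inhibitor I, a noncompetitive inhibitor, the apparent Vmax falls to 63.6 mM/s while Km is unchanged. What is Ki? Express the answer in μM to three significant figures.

5.66 μM

Noncompetitive: Vmax,app = Vmax/α with α = 1 + [I]/Ki.
α = Vmax/Vmax,app = 122/63.6 = 1.918.
Ki = [I]/(α − 1) = 5.20/0.9182 = 5.66 μM.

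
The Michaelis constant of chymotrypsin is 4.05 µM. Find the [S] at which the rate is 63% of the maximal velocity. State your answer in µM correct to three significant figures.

6.90 µM

v/Vmax = [S]/(Km+[S]) = 0.63, so [S] = Km·0.63/(1 − 0.63) = 4.05 × 1.703.
[S] = 6.90 µM.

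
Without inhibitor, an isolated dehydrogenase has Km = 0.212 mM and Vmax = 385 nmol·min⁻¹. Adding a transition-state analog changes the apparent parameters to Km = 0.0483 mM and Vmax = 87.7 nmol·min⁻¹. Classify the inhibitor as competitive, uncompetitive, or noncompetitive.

Both Km and Vmax decrease by the same factor (~4.39-fold) — characteristic of uncompetitive inhibition.

uncompetitive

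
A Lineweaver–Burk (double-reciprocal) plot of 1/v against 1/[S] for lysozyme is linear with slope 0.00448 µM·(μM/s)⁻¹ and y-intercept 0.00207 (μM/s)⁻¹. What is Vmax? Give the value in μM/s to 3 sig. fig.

483 μM/s

The y-intercept of a Lineweaver–Burk plot equals 1/Vmax, so Vmax = 1/0.00207 = 483 μM/s.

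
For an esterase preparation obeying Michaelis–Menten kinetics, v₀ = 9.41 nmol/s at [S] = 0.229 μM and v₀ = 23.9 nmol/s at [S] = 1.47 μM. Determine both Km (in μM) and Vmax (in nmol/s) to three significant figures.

Km = 0.583 μM; Vmax = 33.4 nmol/s

From v = Vmax[S]/(Km+[S]), each point gives Vmax = v(Km+[S])/[S].
Equating: 9.41(Km+0.229)/0.229 = 23.9(Km+1.47)/1.47.
41.09·Km + 9.41 = 16.26·Km + 23.9, so (41.09 − 16.26)·Km = 23.9 − 9.41.
Km = 14.49/24.83 = 0.583 μM; then Vmax = 9.41(0.583+0.229)/0.229 = 33.4 nmol/s.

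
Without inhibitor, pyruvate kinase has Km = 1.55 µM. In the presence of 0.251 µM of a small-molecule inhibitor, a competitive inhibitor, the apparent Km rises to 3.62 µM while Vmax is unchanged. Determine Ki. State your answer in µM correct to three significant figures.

0.188 µM

Competitive: Km,app = α·Km with α = 1 + [I]/Ki.
α = Km,app/Km = 3.62/1.55 = 2.335.
Ki = [I]/(α − 1) = 0.251/1.335 = 0.188 µM.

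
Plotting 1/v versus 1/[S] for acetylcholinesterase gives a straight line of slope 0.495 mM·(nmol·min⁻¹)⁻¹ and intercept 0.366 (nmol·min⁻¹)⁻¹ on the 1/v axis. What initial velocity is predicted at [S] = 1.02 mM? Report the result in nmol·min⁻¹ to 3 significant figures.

1.17 nmol·min⁻¹

The y-intercept is 1/Vmax, so Vmax = 1/0.366 = 2.73 nmol·min⁻¹.
The slope is Km/Vmax, so Km = 0.495 × 2.73 = 1.35 mM.
Then v = 2.73 × 1.02/(1.35 + 1.02) = 1.17 nmol·min⁻¹.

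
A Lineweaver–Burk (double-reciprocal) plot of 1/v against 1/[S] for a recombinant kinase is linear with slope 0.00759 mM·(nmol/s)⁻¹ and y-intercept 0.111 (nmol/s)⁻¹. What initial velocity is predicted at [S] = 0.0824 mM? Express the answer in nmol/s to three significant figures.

The y-intercept is 1/Vmax, so Vmax = 1/0.111 = 9.01 nmol/s.
The slope is Km/Vmax, so Km = 0.00759 × 9.01 = 0.0684 mM.
Then v = 9.01 × 0.0824/(0.0684 + 0.0824) = 4.92 nmol/s.

4.92 nmol/s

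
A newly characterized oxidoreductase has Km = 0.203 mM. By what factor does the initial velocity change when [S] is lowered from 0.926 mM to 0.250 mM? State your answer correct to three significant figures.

The fractional saturations are [S]/(Km+[S]) = 0.926/1.129 = 0.8202 and 0.250/0.4530 = 0.5519.
v₂/v₁ is just their ratio: 0.5519/0.8202 = 0.673.

0.673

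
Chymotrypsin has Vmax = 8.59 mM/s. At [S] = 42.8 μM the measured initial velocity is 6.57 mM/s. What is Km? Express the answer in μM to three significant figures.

From v = Vmax[S]/(Km+[S]), Km = [S](Vmax − v)/v.
Km = 42.8 × (8.59 − 6.57) / 6.57 = 86.46/6.57 = 13.2 μM.

13.2 μM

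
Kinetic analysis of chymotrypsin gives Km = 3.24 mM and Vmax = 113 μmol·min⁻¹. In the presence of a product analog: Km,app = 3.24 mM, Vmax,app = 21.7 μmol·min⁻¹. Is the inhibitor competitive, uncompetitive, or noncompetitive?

Vmax decreases (113 → 21.7 μmol·min⁻¹) while Km is unchanged — pure noncompetitive inhibition.

noncompetitive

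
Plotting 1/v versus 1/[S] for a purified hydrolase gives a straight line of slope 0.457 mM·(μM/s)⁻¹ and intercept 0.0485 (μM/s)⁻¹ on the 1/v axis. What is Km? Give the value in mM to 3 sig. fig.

y-intercept = 1/Vmax ⇒ Vmax = 20.6 μM/s; slope = Km/Vmax ⇒ Km = slope × Vmax.
Km = 0.457 × 20.6 = 9.42 mM.

9.42 mM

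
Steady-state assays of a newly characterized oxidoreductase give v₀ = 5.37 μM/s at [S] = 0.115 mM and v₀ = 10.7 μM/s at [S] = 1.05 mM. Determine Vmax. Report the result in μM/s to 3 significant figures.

In reciprocal form, 1/v = (Km/Vmax)·(1/[S]) + 1/Vmax. The two points give (1/[S], 1/v) = (8.696, 0.1862) and (0.9524, 0.09346).
Slope = (0.1862 − 0.09346)/(8.696 − 0.9524) = 0.01198; intercept = 0.1862 − 0.01198×8.696 = 0.08205.
Vmax = 1/intercept = 12.2 μM/s; Km = slope × Vmax = 0.01198 × 12.2 = 0.146 mM.

12.2 μM/s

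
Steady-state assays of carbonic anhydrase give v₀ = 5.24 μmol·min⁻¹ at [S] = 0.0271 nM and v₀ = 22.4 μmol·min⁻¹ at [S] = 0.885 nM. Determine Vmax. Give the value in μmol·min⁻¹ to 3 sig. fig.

From v = Vmax[S]/(Km+[S]), each point gives Vmax = v(Km+[S])/[S].
Equating: 5.24(Km+0.0271)/0.0271 = 22.4(Km+0.885)/0.885.
193.4·Km + 5.24 = 25.31·Km + 22.4, so (193.4 − 25.31)·Km = 22.4 − 5.24.
Km = 17.16/168.0 = 0.102 nM; then Vmax = 5.24(0.102+0.0271)/0.0271 = 25.0 μmol·min⁻¹.

25.0 μmol·min⁻¹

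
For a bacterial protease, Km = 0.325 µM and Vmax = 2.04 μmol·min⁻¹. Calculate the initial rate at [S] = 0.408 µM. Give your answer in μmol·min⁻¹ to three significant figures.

1.14 μmol·min⁻¹

v = Vmax·[S]/(Km + [S]) = 2.04 × 0.408 / (0.325 + 0.408)
  = 0.8323 / 0.7330 = 1.14 μmol·min⁻¹.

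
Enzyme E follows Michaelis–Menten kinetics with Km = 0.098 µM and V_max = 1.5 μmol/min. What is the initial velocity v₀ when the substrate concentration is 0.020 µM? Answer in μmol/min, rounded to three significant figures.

v = Vmax·[S]/(Km + [S]) = 1.5 × 0.020 / (0.098 + 0.020)
  = 0.03000 / 0.1180 = 0.254 μmol/min.

0.254 μmol/min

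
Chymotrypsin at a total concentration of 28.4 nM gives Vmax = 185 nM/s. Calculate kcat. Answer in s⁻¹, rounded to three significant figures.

kcat = Vmax/[E]total = 185 nM/s / 28.4 nM = 6.51 s⁻¹.

6.51 s⁻¹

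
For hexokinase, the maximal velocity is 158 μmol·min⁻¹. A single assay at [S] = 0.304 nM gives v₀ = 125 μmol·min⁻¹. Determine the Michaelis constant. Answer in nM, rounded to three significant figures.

From v = Vmax[S]/(Km+[S]), Km = [S](Vmax − v)/v.
Km = 0.304 × (158 − 125) / 125 = 10.03/125 = 0.0803 nM.

0.0803 nM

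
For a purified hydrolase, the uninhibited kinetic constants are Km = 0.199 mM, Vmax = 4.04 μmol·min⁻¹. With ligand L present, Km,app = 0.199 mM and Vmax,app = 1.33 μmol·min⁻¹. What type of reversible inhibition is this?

noncompetitive

Vmax decreases (4.04 → 1.33 μmol·min⁻¹) while Km is unchanged — pure noncompetitive inhibition.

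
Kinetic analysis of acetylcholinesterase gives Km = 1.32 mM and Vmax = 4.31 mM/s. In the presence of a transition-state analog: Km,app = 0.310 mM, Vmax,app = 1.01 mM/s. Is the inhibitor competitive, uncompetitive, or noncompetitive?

uncompetitive

Both Km and Vmax decrease by the same factor (~4.26-fold) — characteristic of uncompetitive inhibition.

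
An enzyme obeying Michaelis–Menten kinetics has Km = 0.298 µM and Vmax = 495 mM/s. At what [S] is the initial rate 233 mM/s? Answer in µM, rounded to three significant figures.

0.265 µM

Rearranging v = Vmax[S]/(Km+[S]) gives [S] = Km·v/(Vmax − v).
[S] = 0.298 × 233 / (495 − 233) = 69.43/262.0 = 0.265 µM.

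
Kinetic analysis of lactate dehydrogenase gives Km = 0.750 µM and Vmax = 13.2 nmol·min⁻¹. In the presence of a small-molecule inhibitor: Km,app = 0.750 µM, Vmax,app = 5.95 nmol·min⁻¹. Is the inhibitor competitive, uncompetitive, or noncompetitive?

Vmax decreases (13.2 → 5.95 nmol·min⁻¹) while Km is unchanged — pure noncompetitive inhibition.

noncompetitive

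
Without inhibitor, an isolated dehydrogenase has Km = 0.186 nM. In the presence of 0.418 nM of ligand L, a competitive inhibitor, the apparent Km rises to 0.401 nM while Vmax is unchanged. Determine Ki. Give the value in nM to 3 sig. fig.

0.362 nM

Competitive: Km,app = α·Km with α = 1 + [I]/Ki.
α = Km,app/Km = 0.401/0.186 = 2.156.
Ki = [I]/(α − 1) = 0.418/1.156 = 0.362 nM.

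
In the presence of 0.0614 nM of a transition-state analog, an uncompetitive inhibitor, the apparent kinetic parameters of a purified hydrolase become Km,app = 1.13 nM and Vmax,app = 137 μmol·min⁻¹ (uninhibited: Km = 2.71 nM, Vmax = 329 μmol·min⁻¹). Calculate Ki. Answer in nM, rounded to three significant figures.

0.0438 nM

Uncompetitive: Vmax,app = Vmax/α (and Km,app = Km/α) with α = 1 + [I]/Ki.
α = Vmax/Vmax,app = 329/137 = 2.401.
Ki = [I]/(α − 1) = 0.0614/1.401 = 0.0438 nM.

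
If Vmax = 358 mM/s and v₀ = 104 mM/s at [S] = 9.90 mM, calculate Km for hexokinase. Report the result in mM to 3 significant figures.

24.2 mM

From v = Vmax[S]/(Km+[S]), Km = [S](Vmax − v)/v.
Km = 9.90 × (358 − 104) / 104 = 2515/104 = 24.2 mM.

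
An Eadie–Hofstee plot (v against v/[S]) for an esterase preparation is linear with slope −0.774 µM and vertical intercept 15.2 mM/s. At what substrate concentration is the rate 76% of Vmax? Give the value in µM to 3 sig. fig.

2.45 µM

The Eadie–Hofstee slope gives Km = 0.774 µM (slope = −Km).
v/Vmax = [S]/(Km+[S]) = 0.76 ⇒ [S] = Km·0.76/(1−0.76) = 0.774 × 3.167 = 2.45 µM.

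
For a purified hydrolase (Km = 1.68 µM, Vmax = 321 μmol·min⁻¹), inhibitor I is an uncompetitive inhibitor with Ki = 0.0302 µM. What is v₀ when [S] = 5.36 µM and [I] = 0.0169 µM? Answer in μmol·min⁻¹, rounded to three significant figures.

With α = 1 + [I]/Ki = 1 + 0.0169/0.0302 = 1.560, the uncompetitive rate law is v = (Vmax/α)·[S] / (Km/α + [S]).
v = (321/1.560)×5.36 / (1.68/1.560 + 5.36) = 1103/6.437 = 171 μmol·min⁻¹.

171 μmol·min⁻¹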